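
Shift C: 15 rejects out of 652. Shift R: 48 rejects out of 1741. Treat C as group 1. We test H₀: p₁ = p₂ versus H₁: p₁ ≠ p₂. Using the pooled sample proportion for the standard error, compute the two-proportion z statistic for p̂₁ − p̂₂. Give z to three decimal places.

p̂₁ = 15/652 ≈ 0.023006, p̂₂ = 48/1741 ≈ 0.027570.
Pooled p̂ = (15+48)/(652+1741) = 63/2393 = 0.026327.
SE = √(p̂(1−p̂)(1/n₁+1/n₂)) = √(0.026327·0.973673·0.00210812) = √(5.4039e-05) = 0.007351.
z = (0.023006 − 0.027570)/0.007351 = -0.004564/0.007351 = -0.621.
p-value = 2·P(Z > 0.621) ≈ 0.5347.

z = -0.621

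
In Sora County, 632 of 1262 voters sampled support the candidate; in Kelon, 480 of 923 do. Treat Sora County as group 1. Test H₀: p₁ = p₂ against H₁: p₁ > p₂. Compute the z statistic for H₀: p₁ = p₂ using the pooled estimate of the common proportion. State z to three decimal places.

z = -0.889

p̂₁ = 632/1262 = 0.50079, p̂₂ = 480/923 = 0.52004.
Pooled p̂ = (632+480)/(1262+923) = 1112/2185 = 0.50892.
SE = √(0.24992 × 0.00187582) = 0.02165.
z = (0.50079 − 0.52004)/0.02165 = -0.01925/0.02165 = -0.889.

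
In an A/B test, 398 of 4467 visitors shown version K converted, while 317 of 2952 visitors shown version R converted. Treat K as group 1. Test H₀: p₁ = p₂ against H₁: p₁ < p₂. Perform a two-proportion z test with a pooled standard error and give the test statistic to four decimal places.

p̂₁ = 398/4467 ≈ 0.0890978, p̂₂ = 317/2952 ≈ 0.1073848.
Pooled p̂ = (398+317)/(4467+2952) = 715/7419 = 0.0963742.
SE = √(p̂(1−p̂)(1/n₁+1/n₂)) = √(0.0963742·0.9036258·0.000562617) = √(4.89962e-05) = 0.0069997.
z = (0.0890978 − 0.1073848)/0.0069997 = -0.0182870/0.0069997 = -2.6125.
p-value = P(Z < -2.613) ≈ 0.0045.

z = -2.6125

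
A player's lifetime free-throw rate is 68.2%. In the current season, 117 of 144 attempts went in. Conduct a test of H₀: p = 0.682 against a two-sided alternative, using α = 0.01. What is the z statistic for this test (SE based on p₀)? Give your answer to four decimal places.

z = 3.3627

p̂ = 117/144 ≈ 0.812500.
Standard error under H₀: √(0.682×0.318/144) = 0.038808.
z = (0.812500 − 0.682)/0.038808 = 0.130500/0.038808 = 3.3627.
p-value = 2·P(Z > 3.363) ≈ 0.0008, so at α = 0.01 we reject H₀.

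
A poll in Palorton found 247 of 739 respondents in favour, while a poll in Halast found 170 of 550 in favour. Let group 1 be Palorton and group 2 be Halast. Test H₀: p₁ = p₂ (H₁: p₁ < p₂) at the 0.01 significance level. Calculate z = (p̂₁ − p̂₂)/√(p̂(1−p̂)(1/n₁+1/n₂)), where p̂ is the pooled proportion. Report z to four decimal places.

p̂₁ = 247/739 = 0.334235, p̂₂ = 170/550 = 0.309091.
Pooled p̂ = (247+170)/(739+550) = 417/1289 = 0.323507.
SE = √(0.21885 × 0.00317136) = 0.026345.
z = (0.334235 − 0.309091)/0.026345 = 0.025144/0.026345 = 0.9544.
p-value = P(Z < 0.954) ≈ 0.8301; since p > α = 0.01, fail to reject H₀.

z = 0.9544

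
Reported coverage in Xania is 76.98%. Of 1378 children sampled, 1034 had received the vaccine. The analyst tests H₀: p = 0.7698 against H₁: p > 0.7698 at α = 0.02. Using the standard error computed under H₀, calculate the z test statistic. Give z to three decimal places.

p̂ = 1034/1378 = 0.75036.
SE = √(p₀(1−p₀)/n) = √(0.17721/1378) = 0.01134.
z = (0.75036 − 0.7698)/0.01134 = -0.01944/0.01134 = -1.714.
p-value = P(Z > -1.714) ≈ 0.9567. With α = 0.02, fail to reject H₀.

z = -1.714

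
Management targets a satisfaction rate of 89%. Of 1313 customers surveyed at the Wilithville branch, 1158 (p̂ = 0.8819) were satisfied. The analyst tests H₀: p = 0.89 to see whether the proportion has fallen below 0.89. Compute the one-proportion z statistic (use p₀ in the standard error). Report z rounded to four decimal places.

p̂ = 1158/1313 = 0.881950.
Standard error under H₀: √(0.89×0.11/1313) = 0.008635.
z = (0.881950 − 0.89)/0.008635 = -0.008050/0.008635 = -0.9323.
p-value = P(Z < -0.932) ≈ 0.1756.

z = -0.9323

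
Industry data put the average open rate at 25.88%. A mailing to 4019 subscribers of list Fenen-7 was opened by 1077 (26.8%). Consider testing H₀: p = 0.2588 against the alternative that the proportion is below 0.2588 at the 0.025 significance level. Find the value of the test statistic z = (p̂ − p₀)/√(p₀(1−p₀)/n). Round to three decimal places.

z = 1.328

p̂ = 1077/4019 ≈ 0.267977.
SE = √(p₀(1−p₀)/n) = √(0.19182/4019) = 0.006909.
z = (0.267977 − 0.2588)/0.006909 = 0.009177/0.006909 = 1.328.
p-value = P(Z < 1.328) ≈ 0.9080; since p > α = 0.025, fail to reject H₀.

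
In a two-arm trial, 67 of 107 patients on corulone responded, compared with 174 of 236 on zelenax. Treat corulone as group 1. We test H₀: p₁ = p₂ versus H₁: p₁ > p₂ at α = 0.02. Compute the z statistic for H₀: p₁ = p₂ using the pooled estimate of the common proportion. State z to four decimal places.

z = -2.0858

p̂₁ = 67/107 = 0.626168, p̂₂ = 174/236 = 0.737288.
Pooled p̂ = (67+174)/(107+236) = 241/343 = 0.702624.
SE = √(0.208944 × 0.0135831) = 0.053274.
z = (0.626168 − 0.737288)/0.053274 = -0.111120/0.053274 = -2.0858.
p-value = P(Z > -2.086) ≈ 0.9815; since p > α = 0.02, fail to reject H₀.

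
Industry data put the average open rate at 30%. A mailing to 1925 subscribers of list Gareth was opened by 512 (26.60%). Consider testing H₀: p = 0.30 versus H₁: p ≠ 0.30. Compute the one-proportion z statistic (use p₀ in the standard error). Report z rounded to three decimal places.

z = -3.258

p̂ = 512/1925 = 0.265974.
Under H₀, SE = √(0.3·0.7/1925) = √(0.000109091) = 0.010445.
z = (0.265974 − 0.3)/0.010445 = -0.034026/0.010445 = -3.258.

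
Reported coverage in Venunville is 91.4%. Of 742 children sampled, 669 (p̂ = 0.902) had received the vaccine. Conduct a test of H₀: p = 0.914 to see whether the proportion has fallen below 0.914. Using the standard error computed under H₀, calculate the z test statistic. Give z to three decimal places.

z = -1.203

p̂ = 669/742 ≈ 0.90162.
Standard error under H₀: √(0.914×0.086/742) = 0.01029.
z = (0.90162 − 0.914)/0.01029 = -0.01238/0.01029 = -1.203.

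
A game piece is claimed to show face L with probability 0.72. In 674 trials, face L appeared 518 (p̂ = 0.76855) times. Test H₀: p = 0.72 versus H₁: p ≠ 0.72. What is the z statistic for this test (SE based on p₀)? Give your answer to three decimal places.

p̂ = 518/674 = 0.768546.
Under H₀, SE = √(0.72·0.28/674) = √(0.00029911) = 0.017295.
z = (0.768546 − 0.72)/0.017295 = 0.048546/0.017295 = 2.807.

z = 2.807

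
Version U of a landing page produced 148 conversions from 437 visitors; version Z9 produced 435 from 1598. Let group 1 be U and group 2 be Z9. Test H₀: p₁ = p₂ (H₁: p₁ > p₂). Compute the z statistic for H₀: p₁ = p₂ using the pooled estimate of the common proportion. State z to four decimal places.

z = 2.7229

p̂₁ = 148/437 = 0.338673, p̂₂ = 435/1598 = 0.272215.
Pooled p̂ = (148+435)/(437+1598) = 583/2035 = 0.286486.
SE = √(p̂(1−p̂)(1/n₁+1/n₂)) = √(0.286486·0.713514·0.00291411) = √(0.000595679) = 0.024407.
z = (0.338673 − 0.272215)/0.024407 = 0.066458/0.024407 = 2.7229.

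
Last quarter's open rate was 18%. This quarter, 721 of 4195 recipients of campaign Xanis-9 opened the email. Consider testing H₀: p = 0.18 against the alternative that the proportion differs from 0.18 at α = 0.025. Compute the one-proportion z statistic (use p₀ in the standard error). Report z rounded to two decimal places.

p̂ = 721/4195 = 0.1719.
SE = √(p₀(1−p₀)/n) = √(0.1476/4195) = 0.0059.
z = (0.1719 − 0.18)/0.0059 = -0.0081/0.0059 = -1.37.
Two-sided p-value ≈ 2·Φ(−1.370) = 0.1706, so at α = 0.025 we fail to reject H₀.

z = -1.37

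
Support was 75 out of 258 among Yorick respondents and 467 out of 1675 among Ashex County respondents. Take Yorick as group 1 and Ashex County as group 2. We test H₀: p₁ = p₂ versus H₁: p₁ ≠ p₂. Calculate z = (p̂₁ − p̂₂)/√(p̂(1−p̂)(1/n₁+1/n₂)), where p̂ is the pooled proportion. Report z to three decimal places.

p̂₁ = 75/258 = 0.29070, p̂₂ = 467/1675 = 0.27881.
Pooled p̂ = (75+467)/(258+1675) = 542/1933 = 0.28039.
SE = √(p̂(1−p̂)(1/n₁+1/n₂)) = √(0.28039·0.71961·0.00447298) = √(0.000902527) = 0.03004.
z = (0.29070 − 0.27881)/0.03004 = 0.01189/0.03004 = 0.396.

z = 0.396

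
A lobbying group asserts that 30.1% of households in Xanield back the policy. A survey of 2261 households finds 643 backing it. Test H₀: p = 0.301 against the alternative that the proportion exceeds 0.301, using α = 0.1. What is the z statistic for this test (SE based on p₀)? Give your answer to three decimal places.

z = -1.722

p̂ = 643/2261 = 0.284387.
SE = √(p₀(1−p₀)/n) = √(0.2104/2261) = 0.009647.
z = (0.284387 − 0.301)/0.009647 = -0.016613/0.009647 = -1.722.
p-value = P(Z > -1.722) ≈ 0.9575. With α = 0.1, fail to reject H₀.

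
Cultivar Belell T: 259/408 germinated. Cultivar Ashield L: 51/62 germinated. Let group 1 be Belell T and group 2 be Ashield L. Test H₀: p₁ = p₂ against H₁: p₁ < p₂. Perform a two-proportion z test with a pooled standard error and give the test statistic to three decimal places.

p̂₁ = 259/408 = 0.63480, p̂₂ = 51/62 = 0.82258.
Pooled p̂ = (259+51)/(408+62) = 310/470 = 0.65957.
SE = √(p̂(1−p̂)(1/n₁+1/n₂)) = √(0.65957·0.34043·0.01858) = √(0.00417188) = 0.06459.
z = (0.63480 − 0.82258)/0.06459 = -0.18778/0.06459 = -2.907.

z = -2.907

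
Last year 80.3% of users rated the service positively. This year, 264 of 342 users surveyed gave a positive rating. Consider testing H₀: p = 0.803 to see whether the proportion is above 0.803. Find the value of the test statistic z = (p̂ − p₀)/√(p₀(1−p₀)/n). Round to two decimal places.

p̂ = 264/342 ≈ 0.77193.
Standard error under H₀: √(0.803×0.197/342) = 0.02151.
z = (0.77193 − 0.803)/0.02151 = -0.03107/0.02151 = -1.44.
p-value = P(Z > -1.445) ≈ 0.9257.

z = -1.44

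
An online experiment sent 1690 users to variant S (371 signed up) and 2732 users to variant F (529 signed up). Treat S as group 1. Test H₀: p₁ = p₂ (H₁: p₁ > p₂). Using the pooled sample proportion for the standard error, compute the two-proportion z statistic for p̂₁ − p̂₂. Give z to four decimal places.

z = 2.0783

p̂₁ = 371/1690 ≈ 0.219527, p̂₂ = 529/2732 ≈ 0.193631.
Pooled p̂ = (371+529)/(1690+2732) = 900/4422 = 0.203528.
SE = √(p̂(1−p̂)(1/n₁+1/n₂)) = √(0.203528·0.796472·0.000957748) = √(0.000155255) = 0.012460.
z = (0.219527 − 0.193631)/0.012460 = 0.025896/0.012460 = 2.0783.
p-value = P(Z > 2.078) ≈ 0.0188.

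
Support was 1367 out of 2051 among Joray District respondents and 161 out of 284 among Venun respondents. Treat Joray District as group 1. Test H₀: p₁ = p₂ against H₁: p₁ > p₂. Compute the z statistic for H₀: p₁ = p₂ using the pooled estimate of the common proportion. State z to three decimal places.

z = 3.308

p̂₁ = 1367/2051 ≈ 0.66650, p̂₂ = 161/284 ≈ 0.56690.
Pooled p̂ = (1367+161)/(2051+284) = 1528/2335 = 0.65439.
SE = √(0.226164 × 0.00400869) = 0.03011.
z = (0.66650 − 0.56690)/0.03011 = 0.09960/0.03011 = 3.308.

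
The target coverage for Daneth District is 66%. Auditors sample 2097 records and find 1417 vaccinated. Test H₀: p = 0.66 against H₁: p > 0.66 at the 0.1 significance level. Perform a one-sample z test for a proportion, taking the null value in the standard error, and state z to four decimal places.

p̂ = 1417/2097 ≈ 0.675727.
Standard error under H₀: √(0.66×0.34/2097) = 0.010345.
z = (0.675727 − 0.66)/0.010345 = 0.015727/0.010345 = 1.5203.
p-value = P(Z > 1.520) ≈ 0.0642. With α = 0.1, reject H₀.

z = 1.5203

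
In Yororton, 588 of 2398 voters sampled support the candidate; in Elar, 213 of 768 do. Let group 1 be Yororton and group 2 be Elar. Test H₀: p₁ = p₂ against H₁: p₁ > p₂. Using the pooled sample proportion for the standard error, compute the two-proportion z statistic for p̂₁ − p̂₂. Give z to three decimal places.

z = -1.783

p̂₁ = 588/2398 = 0.245204, p̂₂ = 213/768 = 0.277344.
Pooled p̂ = (588+213)/(2398+768) = 801/3166 = 0.253001.
SE = √(0.188991 × 0.0017191) = 0.018025.
z = (0.245204 − 0.277344)/0.018025 = -0.032140/0.018025 = -1.783.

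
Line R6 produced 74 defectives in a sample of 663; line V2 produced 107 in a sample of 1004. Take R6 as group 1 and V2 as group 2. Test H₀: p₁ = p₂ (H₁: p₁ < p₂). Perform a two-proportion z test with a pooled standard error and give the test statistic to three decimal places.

p̂₁ = 74/663 = 0.11161, p̂₂ = 107/1004 = 0.10657.
Pooled p̂ = (74+107)/(663+1004) = 181/1667 = 0.10858.
SE = √(p̂(1−p̂)(1/n₁+1/n₂)) = √(0.10858·0.89142·0.00250431) = √(0.00024239) = 0.01557.
z = (0.11161 − 0.10657)/0.01557 = 0.00504/0.01557 = 0.324.
p-value = P(Z < 0.324) ≈ 0.6269.

z = 0.324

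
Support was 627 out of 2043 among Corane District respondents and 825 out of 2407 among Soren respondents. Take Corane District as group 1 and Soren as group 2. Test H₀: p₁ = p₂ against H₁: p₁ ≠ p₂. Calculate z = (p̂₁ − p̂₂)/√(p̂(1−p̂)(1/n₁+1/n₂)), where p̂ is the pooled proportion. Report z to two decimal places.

p̂₁ = 627/2043 = 0.30690, p̂₂ = 825/2407 = 0.34275.
Pooled p̂ = (627+825)/(2043+2407) = 1452/4450 = 0.32629.
SE = √(p̂(1−p̂)(1/n₁+1/n₂)) = √(0.32629·0.67371·0.000904931) = √(0.000198927) = 0.01410.
z = (0.30690 − 0.34275)/0.01410 = -0.03585/0.01410 = -2.54.

z = -2.54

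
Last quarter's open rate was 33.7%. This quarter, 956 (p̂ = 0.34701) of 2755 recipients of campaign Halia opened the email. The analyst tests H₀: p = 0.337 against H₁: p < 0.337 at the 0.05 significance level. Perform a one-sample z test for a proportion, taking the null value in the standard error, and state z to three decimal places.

z = 1.111

p̂ = 956/2755 = 0.34701.
Under H₀, SE = √(0.337·0.663/2755) = √(8.11002e-05) = 0.00901.
z = (0.34701 − 0.337)/0.00901 = 0.01001/0.00901 = 1.111.
p-value = P(Z < 1.111) ≈ 0.8667. With α = 0.05, fail to reject H₀.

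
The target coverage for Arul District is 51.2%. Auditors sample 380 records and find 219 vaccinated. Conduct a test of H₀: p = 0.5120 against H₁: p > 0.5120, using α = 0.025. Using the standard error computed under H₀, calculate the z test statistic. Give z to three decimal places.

p̂ = 219/380 ≈ 0.576316.
SE = √(p₀(1−p₀)/n) = √(0.24986/380) = 0.025642.
z = (0.576316 − 0.512)/0.025642 = 0.064316/0.025642 = 2.508.
p-value = P(Z > 2.508) ≈ 0.0061, so at α = 0.025 we reject H₀.

z = 2.508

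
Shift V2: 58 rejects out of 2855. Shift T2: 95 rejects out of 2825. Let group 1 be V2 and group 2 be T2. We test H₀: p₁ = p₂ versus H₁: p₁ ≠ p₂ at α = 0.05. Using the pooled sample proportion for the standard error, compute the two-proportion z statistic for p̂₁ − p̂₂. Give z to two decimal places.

z = -3.10

p̂₁ = 58/2855 ≈ 0.02032, p̂₂ = 95/2825 ≈ 0.03363.
Pooled p̂ = (58+95)/(2855+2825) = 153/5680 = 0.02694.
SE = √(0.026211 × 0.000704245) = 0.00430.
z = (0.02032 − 0.03363)/0.00430 = -0.01331/0.00430 = -3.10.
Two-sided p-value ≈ 2·Φ(−3.099) = 0.0019; since p < α = 0.05, reject H₀.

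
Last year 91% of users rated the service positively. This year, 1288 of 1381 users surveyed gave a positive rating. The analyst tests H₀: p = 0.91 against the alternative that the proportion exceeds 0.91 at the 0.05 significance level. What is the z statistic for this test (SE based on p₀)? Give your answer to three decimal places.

z = 2.942

p̂ = 1288/1381 ≈ 0.932657.
Under H₀, SE = √(0.91·0.09/1381) = √(5.93049e-05) = 0.007701.
z = (0.932657 − 0.91)/0.007701 = 0.022657/0.007701 = 2.942.
p-value = P(Z > 2.942) ≈ 0.0016; since p < α = 0.05, reject H₀.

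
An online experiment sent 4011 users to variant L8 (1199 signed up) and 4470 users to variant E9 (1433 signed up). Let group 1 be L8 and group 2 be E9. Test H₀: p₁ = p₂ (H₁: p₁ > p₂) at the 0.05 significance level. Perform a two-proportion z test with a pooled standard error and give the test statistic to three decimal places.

p̂₁ = 1199/4011 = 0.29893, p̂₂ = 1433/4470 = 0.32058.
Pooled p̂ = (1199+1433)/(4011+4470) = 2632/8481 = 0.31034.
SE = √(p̂(1−p̂)(1/n₁+1/n₂)) = √(0.31034·0.68966·0.000473028) = √(0.000101242) = 0.01006.
z = (0.29893 − 0.32058)/0.01006 = -0.02165/0.01006 = -2.152.
p-value = P(Z > -2.152) ≈ 0.9843. With α = 0.05, fail to reject H₀.

z = -2.152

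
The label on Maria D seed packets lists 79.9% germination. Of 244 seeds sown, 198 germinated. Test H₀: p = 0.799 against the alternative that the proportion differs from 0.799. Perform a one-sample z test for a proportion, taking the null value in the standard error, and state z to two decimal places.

p̂ = 198/244 = 0.8115.
Standard error under H₀: √(0.799×0.201/244) = 0.0257.
z = (0.8115 − 0.799)/0.0257 = 0.0125/0.0257 = 0.49.

z = 0.49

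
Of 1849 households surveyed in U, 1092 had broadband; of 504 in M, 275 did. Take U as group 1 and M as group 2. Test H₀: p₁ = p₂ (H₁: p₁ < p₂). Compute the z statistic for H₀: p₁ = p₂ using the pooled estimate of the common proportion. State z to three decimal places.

z = 1.813

p̂₁ = 1092/1849 = 0.590590, p̂₂ = 275/504 = 0.545635.
Pooled p̂ = (1092+275)/(1849+504) = 1367/2353 = 0.580960.
SE = √(p̂(1−p̂)(1/n₁+1/n₂)) = √(0.580960·0.419040·0.00252496) = √(0.00061469) = 0.024793.
z = (0.590590 − 0.545635)/0.024793 = 0.044955/0.024793 = 1.813.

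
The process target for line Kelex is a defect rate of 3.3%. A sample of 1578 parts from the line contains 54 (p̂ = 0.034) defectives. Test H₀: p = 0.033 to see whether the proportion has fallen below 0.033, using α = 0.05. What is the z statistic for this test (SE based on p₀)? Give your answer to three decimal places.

z = 0.271

p̂ = 54/1578 = 0.03422.
Under H₀, SE = √(0.033·0.967/1578) = √(2.02224e-05) = 0.00450.
z = (0.03422 − 0.033)/0.00450 = 0.00122/0.00450 = 0.271.
p-value = P(Z < 0.271) ≈ 0.6070; since p > α = 0.05, fail to reject H₀.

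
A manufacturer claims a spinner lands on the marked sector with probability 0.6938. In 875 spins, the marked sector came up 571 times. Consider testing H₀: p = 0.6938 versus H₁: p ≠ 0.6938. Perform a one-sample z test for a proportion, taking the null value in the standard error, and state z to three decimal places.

z = -2.646

p̂ = 571/875 = 0.65257.
SE = √(p₀(1−p₀)/n) = √(0.21244/875) = 0.01558.
z = (0.65257 − 0.6938)/0.01558 = -0.04123/0.01558 = -2.646.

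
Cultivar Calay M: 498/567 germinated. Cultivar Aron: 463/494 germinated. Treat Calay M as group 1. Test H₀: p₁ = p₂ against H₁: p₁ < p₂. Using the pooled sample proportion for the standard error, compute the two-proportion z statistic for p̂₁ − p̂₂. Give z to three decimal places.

z = -3.278

p̂₁ = 498/567 ≈ 0.87831, p̂₂ = 463/494 ≈ 0.93725.
Pooled p̂ = (498+463)/(567+494) = 961/1061 = 0.90575.
SE = √(p̂(1−p̂)(1/n₁+1/n₂)) = √(0.90575·0.09425·0.00378796) = √(0.000323369) = 0.01798.
z = (0.87831 − 0.93725)/0.01798 = -0.05894/0.01798 = -3.278.
p-value = P(Z < -3.278) ≈ 0.0005.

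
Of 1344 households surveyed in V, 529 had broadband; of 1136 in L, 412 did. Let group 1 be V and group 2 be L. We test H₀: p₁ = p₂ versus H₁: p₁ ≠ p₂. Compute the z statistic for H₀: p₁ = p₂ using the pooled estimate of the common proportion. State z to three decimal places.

p̂₁ = 529/1344 = 0.39360, p̂₂ = 412/1136 = 0.36268.
Pooled p̂ = (529+412)/(1344+1136) = 941/2480 = 0.37944.
SE = √(p̂(1−p̂)(1/n₁+1/n₂)) = √(0.37944·0.62056·0.00162433) = √(0.000382471) = 0.01956.
z = (0.39360 − 0.36268)/0.01956 = 0.03092/0.01956 = 1.581.
p-value = 2·P(Z > 1.581) ≈ 0.1138.

z = 1.581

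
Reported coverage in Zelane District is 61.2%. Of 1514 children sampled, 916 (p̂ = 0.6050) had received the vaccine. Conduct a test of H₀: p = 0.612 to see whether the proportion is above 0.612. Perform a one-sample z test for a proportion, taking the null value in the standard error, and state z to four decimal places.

p̂ = 916/1514 ≈ 0.6050198.
SE = √(p₀(1−p₀)/n) = √(0.23746/1514) = 0.0125236.
z = (0.6050198 − 0.612)/0.0125236 = -0.0069802/0.0125236 = -0.5574.
p-value = P(Z > -0.557) ≈ 0.7114.

z = -0.5574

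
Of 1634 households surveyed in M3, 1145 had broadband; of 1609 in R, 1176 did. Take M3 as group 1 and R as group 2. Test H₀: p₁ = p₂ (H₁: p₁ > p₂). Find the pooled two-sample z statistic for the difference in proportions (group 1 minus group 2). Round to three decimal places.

p̂₁ = 1145/1634 ≈ 0.700734, p̂₂ = 1176/1609 ≈ 0.730889.
Pooled p̂ = (1145+1176)/(1634+1609) = 2321/3243 = 0.715695.
SE = √(0.203476 × 0.0012335) = 0.015843.
z = (0.700734 − 0.730889)/0.015843 = -0.030155/0.015843 = -1.903.
p-value = P(Z > -1.903) ≈ 0.9715.

z = -1.903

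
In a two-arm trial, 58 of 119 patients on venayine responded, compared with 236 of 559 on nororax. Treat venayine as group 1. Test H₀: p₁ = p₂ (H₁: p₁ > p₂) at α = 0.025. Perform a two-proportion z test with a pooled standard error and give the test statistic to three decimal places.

z = 1.303

p̂₁ = 58/119 = 0.48739, p̂₂ = 236/559 = 0.42218.
Pooled p̂ = (58+236)/(119+559) = 294/678 = 0.43363.
SE = √(p̂(1−p̂)(1/n₁+1/n₂)) = √(0.43363·0.56637·0.0101923) = √(0.00250317) = 0.05003.
z = (0.48739 − 0.42218)/0.05003 = 0.06521/0.05003 = 1.303.
p-value = P(Z > 1.303) ≈ 0.0962; since p > α = 0.025, fail to reject H₀.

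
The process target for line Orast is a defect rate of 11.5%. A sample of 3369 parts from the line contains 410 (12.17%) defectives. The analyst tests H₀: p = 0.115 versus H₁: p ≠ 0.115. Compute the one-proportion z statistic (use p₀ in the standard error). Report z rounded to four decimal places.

p̂ = 410/3369 ≈ 0.1216978.
SE = √(p₀(1−p₀)/n) = √(0.10178/3369) = 0.0054963.
z = (0.1216978 − 0.115)/0.0054963 = 0.0066978/0.0054963 = 1.2186.
p-value = 2·P(Z > 1.219) ≈ 0.2230.

z = 1.2186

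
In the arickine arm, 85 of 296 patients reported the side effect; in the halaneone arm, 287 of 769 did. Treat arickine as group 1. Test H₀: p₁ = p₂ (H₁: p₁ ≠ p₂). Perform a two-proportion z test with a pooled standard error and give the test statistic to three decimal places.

z = -2.639

p̂₁ = 85/296 ≈ 0.28716, p̂₂ = 287/769 ≈ 0.37321.
Pooled p̂ = (85+287)/(296+769) = 372/1065 = 0.34930.
SE = √(p̂(1−p̂)(1/n₁+1/n₂)) = √(0.34930·0.65070·0.00467877) = √(0.00106343) = 0.03261.
z = (0.28716 − 0.37321)/0.03261 = -0.08605/0.03261 = -2.639.
p-value = 2·P(Z > 2.639) ≈ 0.0083.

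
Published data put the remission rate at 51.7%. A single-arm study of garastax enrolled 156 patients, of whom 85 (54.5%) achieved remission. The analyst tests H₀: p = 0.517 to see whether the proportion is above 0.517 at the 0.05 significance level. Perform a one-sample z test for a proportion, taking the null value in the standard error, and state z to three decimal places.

p̂ = 85/156 = 0.54487.
Under H₀, SE = √(0.517·0.483/156) = √(0.00160071) = 0.04001.
z = (0.54487 − 0.517)/0.04001 = 0.02787/0.04001 = 0.697.
p-value = P(Z > 0.697) ≈ 0.2430; since p > α = 0.05, fail to reject H₀.

z = 0.697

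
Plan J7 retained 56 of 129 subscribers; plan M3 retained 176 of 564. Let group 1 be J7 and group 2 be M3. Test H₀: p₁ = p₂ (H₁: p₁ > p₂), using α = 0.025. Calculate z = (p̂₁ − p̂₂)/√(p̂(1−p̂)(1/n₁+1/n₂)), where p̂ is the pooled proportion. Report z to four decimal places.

p̂₁ = 56/129 = 0.434109, p̂₂ = 176/564 = 0.312057.
Pooled p̂ = (56+176)/(129+564) = 232/693 = 0.334776.
SE = √(p̂(1−p̂)(1/n₁+1/n₂)) = √(0.334776·0.665224·0.00952499) = √(0.00212123) = 0.046057.
z = (0.434109 − 0.312057)/0.046057 = 0.122052/0.046057 = 2.6500.
p-value = P(Z > 2.650) ≈ 0.0040; since p < α = 0.025, reject H₀.

z = 2.6500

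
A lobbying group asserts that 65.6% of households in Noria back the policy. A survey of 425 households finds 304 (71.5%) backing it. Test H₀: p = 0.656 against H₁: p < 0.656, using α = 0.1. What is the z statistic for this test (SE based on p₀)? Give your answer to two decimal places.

z = 2.57

p̂ = 304/425 ≈ 0.71529.
Standard error under H₀: √(0.656×0.344/425) = 0.02304.
z = (0.71529 − 0.656)/0.02304 = 0.05929/0.02304 = 2.57.
p-value = P(Z < 2.573) ≈ 0.9950; since p > α = 0.1, fail to reject H₀.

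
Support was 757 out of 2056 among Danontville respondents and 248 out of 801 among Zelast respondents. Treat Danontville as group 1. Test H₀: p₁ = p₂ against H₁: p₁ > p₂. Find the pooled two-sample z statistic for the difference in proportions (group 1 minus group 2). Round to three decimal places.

p̂₁ = 757/2056 = 0.36819, p̂₂ = 248/801 = 0.30961.
Pooled p̂ = (757+248)/(2056+801) = 1005/2857 = 0.35177.
SE = √(0.228027 × 0.00173482) = 0.01989.
z = (0.36819 − 0.30961)/0.01989 = 0.05858/0.01989 = 2.945.
p-value = P(Z > 2.945) ≈ 0.0016.

z = 2.945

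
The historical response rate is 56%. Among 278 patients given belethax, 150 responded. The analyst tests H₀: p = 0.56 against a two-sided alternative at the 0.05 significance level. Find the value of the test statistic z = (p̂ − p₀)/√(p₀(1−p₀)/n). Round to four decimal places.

z = -0.6863

p̂ = 150/278 ≈ 0.539568.
Standard error under H₀: √(0.56×0.44/278) = 0.029771.
z = (0.539568 − 0.56)/0.029771 = -0.020432/0.029771 = -0.6863.
Two-sided p-value ≈ 2·Φ(−0.686) = 0.4925; since p > α = 0.05, fail to reject H₀.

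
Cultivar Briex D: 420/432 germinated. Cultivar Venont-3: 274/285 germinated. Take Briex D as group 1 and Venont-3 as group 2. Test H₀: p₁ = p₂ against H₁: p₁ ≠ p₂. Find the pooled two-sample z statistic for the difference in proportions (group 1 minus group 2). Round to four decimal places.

z = 0.8046

p̂₁ = 420/432 = 0.9722222, p̂₂ = 274/285 = 0.9614035.
Pooled p̂ = (420+274)/(432+285) = 694/717 = 0.9679219.
SE = √(0.0310491 × 0.00582359) = 0.0134468.
z = (0.9722222 − 0.9614035)/0.0134468 = 0.0108187/0.0134468 = 0.8046.
Two-sided p-value ≈ 2·Φ(−0.805) = 0.4211.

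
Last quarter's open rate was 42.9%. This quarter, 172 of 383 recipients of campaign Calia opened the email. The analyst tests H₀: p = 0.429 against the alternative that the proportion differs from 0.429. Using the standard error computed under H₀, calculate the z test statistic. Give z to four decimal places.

p̂ = 172/383 ≈ 0.449086.
Under H₀, SE = √(0.429·0.571/383) = √(0.00063958) = 0.025290.
z = (0.449086 − 0.429)/0.025290 = 0.020086/0.025290 = 0.7942.
p-value = 2·P(Z > 0.794) ≈ 0.4271.

z = 0.7942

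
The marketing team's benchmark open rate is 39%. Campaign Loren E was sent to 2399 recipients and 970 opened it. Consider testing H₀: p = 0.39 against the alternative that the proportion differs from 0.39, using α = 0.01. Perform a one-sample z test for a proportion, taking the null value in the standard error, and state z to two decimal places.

z = 1.44

p̂ = 970/2399 ≈ 0.40434.
Standard error under H₀: √(0.39×0.61/2399) = 0.00996.
z = (0.40434 − 0.39)/0.00996 = 0.01434/0.00996 = 1.44.
Two-sided p-value ≈ 2·Φ(−1.440) = 0.1500. With α = 0.01, fail to reject H₀.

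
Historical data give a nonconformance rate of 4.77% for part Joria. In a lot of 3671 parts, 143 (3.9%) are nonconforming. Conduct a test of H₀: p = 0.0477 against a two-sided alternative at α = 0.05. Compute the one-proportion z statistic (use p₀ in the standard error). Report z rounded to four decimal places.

p̂ = 143/3671 ≈ 0.0389540.
SE = √(p₀(1−p₀)/n) = √(0.045425/3671) = 0.0035177.
z = (0.0389540 − 0.0477)/0.0035177 = -0.0087460/0.0035177 = -2.4863.
Two-sided p-value ≈ 2·Φ(−2.486) = 0.0129, so at α = 0.05 we reject H₀.

z = -2.4863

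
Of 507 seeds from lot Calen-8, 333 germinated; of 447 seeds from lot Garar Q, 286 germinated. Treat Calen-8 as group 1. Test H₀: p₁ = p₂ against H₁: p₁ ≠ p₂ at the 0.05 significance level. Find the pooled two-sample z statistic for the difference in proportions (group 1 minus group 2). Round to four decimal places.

p̂₁ = 333/507 = 0.656805, p̂₂ = 286/447 = 0.639821.
Pooled p̂ = (333+286)/(507+447) = 619/954 = 0.648847.
SE = √(0.227845 × 0.00420952) = 0.030970.
z = (0.656805 − 0.639821)/0.030970 = 0.016984/0.030970 = 0.5484.
p-value = 2·P(Z > 0.548) ≈ 0.5834, so at α = 0.05 we fail to reject H₀.

z = 0.5484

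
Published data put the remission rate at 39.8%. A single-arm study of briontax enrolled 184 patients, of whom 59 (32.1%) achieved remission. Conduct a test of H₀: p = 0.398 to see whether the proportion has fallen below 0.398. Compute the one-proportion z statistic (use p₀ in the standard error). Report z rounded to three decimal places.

z = -2.143

p̂ = 59/184 ≈ 0.32065.
Under H₀, SE = √(0.398·0.602/184) = √(0.00130215) = 0.03609.
z = (0.32065 − 0.398)/0.03609 = -0.07735/0.03609 = -2.143.
p-value = P(Z < -2.143) ≈ 0.0160.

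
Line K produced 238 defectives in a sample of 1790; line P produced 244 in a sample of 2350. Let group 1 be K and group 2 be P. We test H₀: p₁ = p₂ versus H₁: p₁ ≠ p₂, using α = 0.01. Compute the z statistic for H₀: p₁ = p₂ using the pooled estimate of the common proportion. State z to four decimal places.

p̂₁ = 238/1790 = 0.132961, p̂₂ = 244/2350 = 0.103830.
Pooled p̂ = (238+244)/(1790+2350) = 482/4140 = 0.116425.
SE = √(0.10287 × 0.000984191) = 0.010062.
z = (0.132961 − 0.103830)/0.010062 = 0.029131/0.010062 = 2.8952.
p-value = 2·P(Z > 2.895) ≈ 0.0038. With α = 0.01, reject H₀.

z = 2.8952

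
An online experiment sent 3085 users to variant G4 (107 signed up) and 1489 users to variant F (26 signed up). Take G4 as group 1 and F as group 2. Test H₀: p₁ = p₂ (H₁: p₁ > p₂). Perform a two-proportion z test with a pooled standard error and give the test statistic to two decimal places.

p̂₁ = 107/3085 = 0.0347, p̂₂ = 26/1489 = 0.0175.
Pooled p̂ = (107+26)/(3085+1489) = 133/4574 = 0.0291.
SE = √(p̂(1−p̂)(1/n₁+1/n₂)) = √(0.0291·0.9709·0.000995741) = √(2.81117e-05) = 0.0053.
z = (0.0347 − 0.0175)/0.0053 = 0.0172/0.0053 = 3.25.
p-value = P(Z > 3.248) ≈ 0.0006.

z = 3.25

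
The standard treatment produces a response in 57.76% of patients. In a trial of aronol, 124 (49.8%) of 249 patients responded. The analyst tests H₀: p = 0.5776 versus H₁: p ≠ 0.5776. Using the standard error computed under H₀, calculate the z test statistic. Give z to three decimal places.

p̂ = 124/249 ≈ 0.49799.
Under H₀, SE = √(0.5776·0.4224/249) = √(0.000979832) = 0.03130.
z = (0.49799 − 0.5776)/0.03130 = -0.07961/0.03130 = -2.543.
p-value = 2·P(Z > 2.543) ≈ 0.0110.

z = -2.543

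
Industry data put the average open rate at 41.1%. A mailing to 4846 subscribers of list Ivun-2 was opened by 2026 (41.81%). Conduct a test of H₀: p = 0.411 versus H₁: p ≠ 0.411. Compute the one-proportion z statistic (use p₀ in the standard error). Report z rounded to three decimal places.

z = 1.001

p̂ = 2026/4846 = 0.41808.
SE = √(p₀(1−p₀)/n) = √(0.24208/4846) = 0.00707.
z = (0.41808 − 0.411)/0.00707 = 0.00708/0.00707 = 1.001.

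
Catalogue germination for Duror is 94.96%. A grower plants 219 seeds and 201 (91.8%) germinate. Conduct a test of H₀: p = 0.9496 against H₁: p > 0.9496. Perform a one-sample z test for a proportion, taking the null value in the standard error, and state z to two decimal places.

z = -2.15

p̂ = 201/219 ≈ 0.9178.
SE = √(p₀(1−p₀)/n) = √(0.04786/219) = 0.0148.
z = (0.9178 − 0.9496)/0.0148 = -0.0318/0.0148 = -2.15.
p-value = P(Z > -2.151) ≈ 0.9842.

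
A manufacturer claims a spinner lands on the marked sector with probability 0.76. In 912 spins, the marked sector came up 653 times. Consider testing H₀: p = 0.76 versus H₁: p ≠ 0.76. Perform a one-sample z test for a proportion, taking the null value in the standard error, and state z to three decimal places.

z = -3.111

p̂ = 653/912 = 0.71601.
Standard error under H₀: √(0.76×0.24/912) = 0.01414.
z = (0.71601 − 0.76)/0.01414 = -0.04399/0.01414 = -3.111.
Two-sided p-value ≈ 2·Φ(−3.111) = 0.0019.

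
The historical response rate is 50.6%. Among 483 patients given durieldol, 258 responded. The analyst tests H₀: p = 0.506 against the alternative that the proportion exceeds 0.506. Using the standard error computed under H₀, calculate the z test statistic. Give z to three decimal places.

z = 1.238

p̂ = 258/483 ≈ 0.53416.
SE = √(p₀(1−p₀)/n) = √(0.24996/483) = 0.02275.
z = (0.53416 − 0.506)/0.02275 = 0.02816/0.02275 = 1.238.
p-value = P(Z > 1.238) ≈ 0.1079.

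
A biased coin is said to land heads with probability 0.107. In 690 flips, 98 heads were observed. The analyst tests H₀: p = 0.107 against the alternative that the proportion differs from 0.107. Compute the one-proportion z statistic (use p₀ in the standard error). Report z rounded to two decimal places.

p̂ = 98/690 ≈ 0.14203.
SE = √(p₀(1−p₀)/n) = √(0.095551/690) = 0.01177.
z = (0.14203 − 0.107)/0.01177 = 0.03503/0.01177 = 2.98.

z = 2.98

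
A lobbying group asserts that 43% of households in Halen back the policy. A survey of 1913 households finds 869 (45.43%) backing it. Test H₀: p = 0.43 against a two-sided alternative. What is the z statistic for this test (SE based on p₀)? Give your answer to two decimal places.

p̂ = 869/1913 = 0.45426.
Standard error under H₀: √(0.43×0.57/1913) = 0.01132.
z = (0.45426 − 0.43)/0.01132 = 0.02426/0.01132 = 2.14.

z = 2.14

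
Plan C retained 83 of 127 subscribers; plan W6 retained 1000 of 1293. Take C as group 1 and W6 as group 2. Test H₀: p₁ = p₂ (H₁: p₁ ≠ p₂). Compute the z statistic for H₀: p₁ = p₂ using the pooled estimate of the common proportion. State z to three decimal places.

z = -3.029

p̂₁ = 83/127 ≈ 0.653543, p̂₂ = 1000/1293 ≈ 0.773395.
Pooled p̂ = (83+1000)/(127+1293) = 1083/1420 = 0.762676.
SE = √(p̂(1−p̂)(1/n₁+1/n₂)) = √(0.762676·0.237324·0.00864741) = √(0.00156519) = 0.039563.
z = (0.653543 − 0.773395)/0.039563 = -0.119852/0.039563 = -3.029.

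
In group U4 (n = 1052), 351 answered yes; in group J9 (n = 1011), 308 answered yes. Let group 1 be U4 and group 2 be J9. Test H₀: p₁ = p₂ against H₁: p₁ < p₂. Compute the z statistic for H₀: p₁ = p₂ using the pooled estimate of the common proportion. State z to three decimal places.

p̂₁ = 351/1052 = 0.333650, p̂₂ = 308/1011 = 0.304649.
Pooled p̂ = (351+308)/(1052+1011) = 659/2063 = 0.319438.
SE = √(p̂(1−p̂)(1/n₁+1/n₂)) = √(0.319438·0.680562·0.00193969) = √(0.000421683) = 0.020535.
z = (0.333650 − 0.304649)/0.020535 = 0.029001/0.020535 = 1.412.
p-value = P(Z < 1.412) ≈ 0.9211.

z = 1.412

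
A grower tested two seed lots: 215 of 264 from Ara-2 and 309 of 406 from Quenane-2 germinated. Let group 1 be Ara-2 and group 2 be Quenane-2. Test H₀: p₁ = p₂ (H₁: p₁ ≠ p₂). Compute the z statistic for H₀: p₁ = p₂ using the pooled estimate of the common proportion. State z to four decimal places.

p̂₁ = 215/264 ≈ 0.814394, p̂₂ = 309/406 ≈ 0.761084.
Pooled p̂ = (215+309)/(264+406) = 524/670 = 0.782090.
SE = √(p̂(1−p̂)(1/n₁+1/n₂)) = √(0.782090·0.217910·0.00625093) = √(0.00106532) = 0.032639.
z = (0.814394 − 0.761084)/0.032639 = 0.053310/0.032639 = 1.6333.

z = 1.6333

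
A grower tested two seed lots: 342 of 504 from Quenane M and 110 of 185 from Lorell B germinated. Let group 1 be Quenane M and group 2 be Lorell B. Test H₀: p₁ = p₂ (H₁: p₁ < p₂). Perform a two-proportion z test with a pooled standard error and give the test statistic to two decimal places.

z = 2.06

p̂₁ = 342/504 ≈ 0.6786, p̂₂ = 110/185 ≈ 0.5946.
Pooled p̂ = (342+110)/(504+185) = 452/689 = 0.6560.
SE = √(p̂(1−p̂)(1/n₁+1/n₂)) = √(0.6560·0.3440·0.00738953) = √(0.0016675) = 0.0408.
z = (0.6786 − 0.5946)/0.0408 = 0.0840/0.0408 = 2.06.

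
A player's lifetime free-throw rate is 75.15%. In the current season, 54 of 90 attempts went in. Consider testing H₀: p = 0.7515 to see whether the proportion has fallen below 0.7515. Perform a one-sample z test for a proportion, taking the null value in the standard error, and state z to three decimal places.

p̂ = 54/90 = 0.60000.
SE = √(p₀(1−p₀)/n) = √(0.18675/90) = 0.04555.
z = (0.60000 − 0.7515)/0.04555 = -0.15150/0.04555 = -3.326.
p-value = P(Z < -3.326) ≈ 0.0004.

z = -3.326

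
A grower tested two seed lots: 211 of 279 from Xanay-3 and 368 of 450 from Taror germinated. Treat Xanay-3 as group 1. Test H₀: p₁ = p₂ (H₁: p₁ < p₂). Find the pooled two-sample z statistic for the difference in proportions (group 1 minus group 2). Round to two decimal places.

z = -2.00

p̂₁ = 211/279 ≈ 0.7563, p̂₂ = 368/450 ≈ 0.8178.
Pooled p̂ = (211+368)/(279+450) = 579/729 = 0.7942.
SE = √(p̂(1−p̂)(1/n₁+1/n₂)) = √(0.7942·0.2058·0.00580645) = √(0.000948911) = 0.0308.
z = (0.7563 − 0.8178)/0.0308 = -0.0615/0.0308 = -2.00.
p-value = P(Z < -1.997) ≈ 0.0229.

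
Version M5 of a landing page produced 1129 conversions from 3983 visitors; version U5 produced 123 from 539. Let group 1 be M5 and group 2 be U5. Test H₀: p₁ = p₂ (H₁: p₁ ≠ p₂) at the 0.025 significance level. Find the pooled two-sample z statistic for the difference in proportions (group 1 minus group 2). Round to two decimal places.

z = 2.69

p̂₁ = 1129/3983 = 0.28345, p̂₂ = 123/539 = 0.22820.
Pooled p̂ = (1129+123)/(3983+539) = 1252/4522 = 0.27687.
SE = √(0.200212 × 0.00210635) = 0.02054.
z = (0.28345 − 0.22820)/0.02054 = 0.05525/0.02054 = 2.69.
Two-sided p-value ≈ 2·Φ(−2.691) = 0.0071; since p < α = 0.025, reject H₀.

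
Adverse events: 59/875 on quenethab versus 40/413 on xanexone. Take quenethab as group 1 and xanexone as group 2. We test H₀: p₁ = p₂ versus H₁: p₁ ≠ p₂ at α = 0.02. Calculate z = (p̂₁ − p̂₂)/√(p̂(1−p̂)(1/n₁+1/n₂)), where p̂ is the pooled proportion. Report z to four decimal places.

z = -1.8502

p̂₁ = 59/875 = 0.067429, p̂₂ = 40/413 = 0.096852.
Pooled p̂ = (59+40)/(875+413) = 99/1288 = 0.076863.
SE = √(0.0709554 × 0.00356416) = 0.015903.
z = (0.067429 − 0.096852)/0.015903 = -0.029423/0.015903 = -1.8502.
p-value = 2·P(Z > 1.850) ≈ 0.0643, so at α = 0.02 we fail to reject H₀.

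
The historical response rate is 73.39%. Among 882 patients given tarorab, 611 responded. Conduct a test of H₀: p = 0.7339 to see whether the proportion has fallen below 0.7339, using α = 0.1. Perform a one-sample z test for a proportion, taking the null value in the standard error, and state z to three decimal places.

z = -2.766

p̂ = 611/882 ≈ 0.69274.
Standard error under H₀: √(0.7339×0.2661/882) = 0.01488.
z = (0.69274 − 0.7339)/0.01488 = -0.04116/0.01488 = -2.766.
p-value = P(Z < -2.766) ≈ 0.0028. With α = 0.1, reject H₀.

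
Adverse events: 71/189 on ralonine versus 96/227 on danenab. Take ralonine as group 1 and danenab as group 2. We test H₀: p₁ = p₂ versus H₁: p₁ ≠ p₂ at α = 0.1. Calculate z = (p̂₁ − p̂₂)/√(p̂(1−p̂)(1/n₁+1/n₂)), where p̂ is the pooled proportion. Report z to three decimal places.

p̂₁ = 71/189 = 0.37566, p̂₂ = 96/227 = 0.42291.
Pooled p̂ = (71+96)/(189+227) = 167/416 = 0.40144.
SE = √(0.240286 × 0.00969629) = 0.04827.
z = (0.37566 − 0.42291)/0.04827 = -0.04725/0.04827 = -0.979.
Two-sided p-value ≈ 2·Φ(−0.979) = 0.3277; since p > α = 0.1, fail to reject H₀.

z = -0.979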